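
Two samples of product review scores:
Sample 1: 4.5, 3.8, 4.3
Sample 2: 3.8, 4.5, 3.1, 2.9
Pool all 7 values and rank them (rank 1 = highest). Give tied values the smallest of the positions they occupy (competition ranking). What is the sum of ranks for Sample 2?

Sorted (descending): 4.5, 4.5, 4.3, 3.8, 3.8, 3.1, 2.9
The 2 values of 4.5 occupy positions 1–2 → each gets rank 1.
The 2 values of 3.8 occupy positions 4–5 → each gets rank 4.
Sample 2 values → pooled ranks: 3.8→4, 4.5→1, 3.1→6, 2.9→7
Rank sum = 4 + 1 + 6 + 7 = 18

18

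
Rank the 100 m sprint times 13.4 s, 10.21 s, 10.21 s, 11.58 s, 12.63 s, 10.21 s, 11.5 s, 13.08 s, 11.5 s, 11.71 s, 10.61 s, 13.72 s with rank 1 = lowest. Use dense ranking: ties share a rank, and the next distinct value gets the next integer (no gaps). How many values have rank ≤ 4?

7

Sorted (ascending): 10.21, 10.21, 10.21, 10.61, 11.5, 11.5, 11.58, 11.71, 12.63, 13.08, 13.4, 13.72
The 3 values of 10.21 share dense rank 1.
The 2 values of 11.5 share dense rank 3.
Remaining distinct values take the next consecutive integers.
Ranks ≤ 4: {1, 1, 1, 2, 3, 3, 4} → 7 values.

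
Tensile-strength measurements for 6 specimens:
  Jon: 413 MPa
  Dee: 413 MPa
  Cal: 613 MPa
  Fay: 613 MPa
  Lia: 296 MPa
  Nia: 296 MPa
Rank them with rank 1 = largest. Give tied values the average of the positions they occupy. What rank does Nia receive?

5.5

Sorted (descending): 613, 613, 413, 413, 296, 296
The 2 values of 613 occupy positions 1–2 → average rank (1+2)/2 = 1.5.
The 2 values of 413 occupy positions 3–4 → average rank (3+4)/2 = 3.5.
The 2 values of 296 occupy positions 5–6 → average rank (5+6)/2 = 5.5.
Nia has value 296 MPa → rank 5.5.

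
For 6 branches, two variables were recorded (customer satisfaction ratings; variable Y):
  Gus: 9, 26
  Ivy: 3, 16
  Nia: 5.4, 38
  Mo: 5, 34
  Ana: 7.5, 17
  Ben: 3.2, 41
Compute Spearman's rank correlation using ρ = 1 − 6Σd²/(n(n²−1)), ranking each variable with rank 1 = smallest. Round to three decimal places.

Ranks of variable 1: 6, 1, 4, 3, 5, 2
Ranks of variable 2: 3, 1, 5, 4, 2, 6
d = r₁ − r₂: 3, 0, -1, -1, 3, -4
d²: 9, 0, 1, 1, 9, 16; Σd² = 36
ρ = 1 − 6·36/(6·35) = 1 − 216/210 = -0.029

-0.029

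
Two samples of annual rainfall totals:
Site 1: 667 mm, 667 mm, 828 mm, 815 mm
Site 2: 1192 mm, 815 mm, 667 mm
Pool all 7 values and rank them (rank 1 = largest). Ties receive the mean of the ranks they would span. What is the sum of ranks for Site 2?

10.5

Sorted (descending): 1192, 828, 815, 815, 667, 667, 667
The 2 values of 815 occupy positions 3–4 → average rank (3+4)/2 = 3.5.
The 3 values of 667 occupy positions 5–7 → average rank 6.
Site 2 values → pooled ranks: 1192→1, 815→3.5, 667→6
Rank sum = 1 + 3.5 + 6 = 10.5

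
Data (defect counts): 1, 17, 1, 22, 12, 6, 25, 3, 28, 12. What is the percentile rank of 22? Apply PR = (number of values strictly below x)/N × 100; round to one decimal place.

N = 10.
Strictly below 22: 7. Equal to 22: 1.
PR = 7/10 × 100 = 70.0

70.0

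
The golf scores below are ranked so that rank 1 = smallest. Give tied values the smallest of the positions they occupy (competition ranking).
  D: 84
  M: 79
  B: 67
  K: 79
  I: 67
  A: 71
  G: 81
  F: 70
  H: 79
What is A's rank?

4

Sorted (ascending): 67, 67, 70, 71, 79, 79, 79, 81, 84
The 2 values of 67 occupy positions 1–2 → each gets rank 1.
The 3 values of 79 occupy positions 5–7 → each gets rank 5.
A has value 71 → rank 4.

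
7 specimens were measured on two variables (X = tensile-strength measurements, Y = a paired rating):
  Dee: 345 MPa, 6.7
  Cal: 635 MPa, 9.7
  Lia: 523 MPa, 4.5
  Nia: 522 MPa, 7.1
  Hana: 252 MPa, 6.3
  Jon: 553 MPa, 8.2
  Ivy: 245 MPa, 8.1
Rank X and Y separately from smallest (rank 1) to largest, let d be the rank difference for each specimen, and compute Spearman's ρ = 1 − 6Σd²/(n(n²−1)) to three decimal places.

0.429

Ranks of variable 1: 3, 7, 5, 4, 2, 6, 1
Ranks of variable 2: 3, 7, 1, 4, 2, 6, 5
d = r₁ − r₂: 0, 0, 4, 0, 0, 0, -4
d²: 0, 0, 16, 0, 0, 0, 16; Σd² = 32
ρ = 1 − 6·32/(7·48) = 1 − 192/336 = 0.429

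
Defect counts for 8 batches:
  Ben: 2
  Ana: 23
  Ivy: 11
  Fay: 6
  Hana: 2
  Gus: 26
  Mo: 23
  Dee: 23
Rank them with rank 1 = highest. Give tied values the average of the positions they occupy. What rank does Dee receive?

Sorted (descending): 26, 23, 23, 23, 11, 6, 2, 2
The 3 values of 23 occupy positions 2–4 → average rank 3.
The 2 values of 2 occupy positions 7–8 → average rank (7+8)/2 = 7.5.
Dee has value 23 → rank 3.

3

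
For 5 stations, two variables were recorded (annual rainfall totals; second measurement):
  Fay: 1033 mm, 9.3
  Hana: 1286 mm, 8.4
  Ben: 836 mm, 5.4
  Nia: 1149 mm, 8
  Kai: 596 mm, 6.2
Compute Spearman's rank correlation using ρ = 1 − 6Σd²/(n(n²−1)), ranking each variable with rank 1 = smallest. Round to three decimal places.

Ranks of variable 1: 3, 5, 2, 4, 1
Ranks of variable 2: 5, 4, 1, 3, 2
d = r₁ − r₂: -2, 1, 1, 1, -1
d²: 4, 1, 1, 1, 1; Σd² = 8
ρ = 1 − 6·8/(5·24) = 1 − 48/120 = 0.600

0.600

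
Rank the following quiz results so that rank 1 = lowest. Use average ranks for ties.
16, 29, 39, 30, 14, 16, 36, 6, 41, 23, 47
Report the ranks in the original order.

3.5, 6, 9, 7, 2, 3.5, 8, 1, 10, 5, 11

Sorted (ascending): 6, 14, 16, 16, 23, 29, 30, 36, 39, 41, 47
The 2 values of 16 occupy positions 3–4 → average rank (3+4)/2 = 3.5.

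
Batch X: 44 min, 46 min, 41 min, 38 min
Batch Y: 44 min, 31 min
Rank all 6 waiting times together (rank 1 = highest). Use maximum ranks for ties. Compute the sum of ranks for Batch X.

Sorted (descending): 46, 44, 44, 41, 38, 31
The 2 values of 44 occupy positions 2–3 → each gets rank 3.
Batch X values → pooled ranks: 44→3, 46→1, 41→4, 38→5
Rank sum = 3 + 1 + 4 + 5 = 13

13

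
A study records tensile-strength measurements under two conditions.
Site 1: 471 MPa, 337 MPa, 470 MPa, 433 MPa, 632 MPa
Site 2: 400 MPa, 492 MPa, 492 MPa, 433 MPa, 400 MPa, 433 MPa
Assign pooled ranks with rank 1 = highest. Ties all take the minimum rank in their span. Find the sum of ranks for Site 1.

Sorted (descending): 632, 492, 492, 471, 470, 433, 433, 433, 400, 400, 337
The 2 values of 492 occupy positions 2–3 → each gets rank 2.
The 3 values of 433 occupy positions 6–8 → each gets rank 6.
The 2 values of 400 occupy positions 9–10 → each gets rank 9.
Site 1 values → pooled ranks: 471→4, 337→11, 470→5, 433→6, 632→1
Rank sum = 4 + 11 + 5 + 6 + 1 = 27

27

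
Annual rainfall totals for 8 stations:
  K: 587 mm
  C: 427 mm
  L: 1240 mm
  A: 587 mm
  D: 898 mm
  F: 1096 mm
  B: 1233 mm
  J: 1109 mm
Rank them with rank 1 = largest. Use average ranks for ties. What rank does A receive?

6.5

Sorted (descending): 1240, 1233, 1109, 1096, 898, 587, 587, 427
The 2 values of 587 occupy positions 6–7 → average rank (6+7)/2 = 6.5.
A has value 587 mm → rank 6.5.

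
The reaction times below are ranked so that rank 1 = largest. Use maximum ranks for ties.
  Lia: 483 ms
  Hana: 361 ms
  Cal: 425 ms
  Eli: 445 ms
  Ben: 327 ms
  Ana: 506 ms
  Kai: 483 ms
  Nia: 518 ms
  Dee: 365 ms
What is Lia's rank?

Sorted (descending): 518, 506, 483, 483, 445, 425, 365, 361, 327
The 2 values of 483 occupy positions 3–4 → each gets rank 4.
Lia has value 483 ms → rank 4.

4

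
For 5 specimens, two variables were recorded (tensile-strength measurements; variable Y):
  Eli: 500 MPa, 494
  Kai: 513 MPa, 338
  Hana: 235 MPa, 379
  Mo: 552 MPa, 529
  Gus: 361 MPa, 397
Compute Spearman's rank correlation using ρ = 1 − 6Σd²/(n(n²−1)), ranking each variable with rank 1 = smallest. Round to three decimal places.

Ranks of variable 1: 3, 4, 1, 5, 2
Ranks of variable 2: 4, 1, 2, 5, 3
d = r₁ − r₂: -1, 3, -1, 0, -1
d²: 1, 9, 1, 0, 1; Σd² = 12
ρ = 1 − 6·12/(5·24) = 1 − 72/120 = 0.400

0.400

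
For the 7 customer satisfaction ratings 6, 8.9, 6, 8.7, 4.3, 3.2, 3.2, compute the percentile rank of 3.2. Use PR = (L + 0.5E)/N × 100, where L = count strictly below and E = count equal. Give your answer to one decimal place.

N = 7.
Strictly below 3.2: 0. Equal to 3.2: 2.
PR = (0 + 0.5·2)/7 × 100 = 14.3

14.3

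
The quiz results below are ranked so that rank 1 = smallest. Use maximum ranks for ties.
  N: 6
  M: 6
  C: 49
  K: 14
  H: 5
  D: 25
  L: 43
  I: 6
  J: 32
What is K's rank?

5

Sorted (ascending): 5, 6, 6, 6, 14, 25, 32, 43, 49
The 3 values of 6 occupy positions 2–4 → each gets rank 4.
K has value 14 → rank 5.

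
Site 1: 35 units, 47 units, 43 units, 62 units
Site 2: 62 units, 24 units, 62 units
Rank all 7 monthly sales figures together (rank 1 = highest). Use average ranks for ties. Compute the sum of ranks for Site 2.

11

Sorted (descending): 62, 62, 62, 47, 43, 35, 24
The 3 values of 62 occupy positions 1–3 → average rank 2.
Site 2 values → pooled ranks: 62→2, 24→7, 62→2
Rank sum = 2 + 7 + 2 = 11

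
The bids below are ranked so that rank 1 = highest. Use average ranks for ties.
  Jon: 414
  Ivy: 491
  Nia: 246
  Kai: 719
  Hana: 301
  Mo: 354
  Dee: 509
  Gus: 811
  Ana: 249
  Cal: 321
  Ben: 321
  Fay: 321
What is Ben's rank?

Sorted (descending): 811, 719, 509, 491, 414, 354, 321, 321, 321, 301, 249, 246
The 3 values of 321 occupy positions 7–9 → average rank 8.
Ben has value 321 → rank 8.

8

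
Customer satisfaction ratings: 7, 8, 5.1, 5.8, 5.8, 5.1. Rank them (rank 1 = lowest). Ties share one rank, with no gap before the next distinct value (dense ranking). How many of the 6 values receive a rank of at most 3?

5

Sorted (ascending): 5.1, 5.1, 5.8, 5.8, 7, 8
The 2 values of 5.1 share dense rank 1.
The 2 values of 5.8 share dense rank 2.
Remaining distinct values take the next consecutive integers.
Ranks ≤ 3: {1, 1, 2, 2, 3} → 5 values.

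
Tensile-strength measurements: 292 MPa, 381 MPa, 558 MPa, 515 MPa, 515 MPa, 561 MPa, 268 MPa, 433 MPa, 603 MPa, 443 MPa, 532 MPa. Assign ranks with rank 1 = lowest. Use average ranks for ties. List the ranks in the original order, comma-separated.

2, 3, 9, 6.5, 6.5, 10, 1, 4, 11, 5, 8

Sorted (ascending): 268, 292, 381, 433, 443, 515, 515, 532, 558, 561, 603
The 2 values of 515 occupy positions 6–7 → average rank (6+7)/2 = 6.5.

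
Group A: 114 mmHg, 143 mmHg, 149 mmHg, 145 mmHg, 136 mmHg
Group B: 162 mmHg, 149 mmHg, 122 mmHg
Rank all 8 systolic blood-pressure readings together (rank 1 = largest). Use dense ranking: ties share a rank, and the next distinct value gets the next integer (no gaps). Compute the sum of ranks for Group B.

9

Sorted (descending): 162, 149, 149, 145, 143, 136, 122, 114
The 2 values of 149 share dense rank 2.
Remaining distinct values take the next consecutive integers.
Group B values → pooled ranks: 162→1, 149→2, 122→6
Rank sum = 1 + 2 + 6 = 9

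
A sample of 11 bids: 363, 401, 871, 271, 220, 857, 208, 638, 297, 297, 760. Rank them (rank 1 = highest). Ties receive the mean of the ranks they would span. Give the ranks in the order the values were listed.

6, 5, 1, 9, 10, 2, 11, 4, 7.5, 7.5, 3

Sorted (descending): 871, 857, 760, 638, 401, 363, 297, 297, 271, 220, 208
The 2 values of 297 occupy positions 7–8 → average rank (7+8)/2 = 7.5.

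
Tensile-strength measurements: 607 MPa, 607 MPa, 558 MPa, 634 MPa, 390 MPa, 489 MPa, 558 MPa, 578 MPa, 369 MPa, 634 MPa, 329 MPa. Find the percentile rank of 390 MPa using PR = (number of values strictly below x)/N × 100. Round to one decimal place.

18.2

N = 11.
Strictly below 390: 2. Equal to 390: 1.
PR = 2/11 × 100 = 18.2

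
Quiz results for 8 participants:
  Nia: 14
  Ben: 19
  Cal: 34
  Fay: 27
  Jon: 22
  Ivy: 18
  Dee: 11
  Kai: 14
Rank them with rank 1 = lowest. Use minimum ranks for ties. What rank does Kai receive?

2

Sorted (ascending): 11, 14, 14, 18, 19, 22, 27, 34
The 2 values of 14 occupy positions 2–3 → each gets rank 2.
Kai has value 14 → rank 2.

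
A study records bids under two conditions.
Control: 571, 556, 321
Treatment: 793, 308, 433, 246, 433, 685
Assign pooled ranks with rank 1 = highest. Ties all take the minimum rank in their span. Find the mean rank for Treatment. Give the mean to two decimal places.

Sorted (descending): 793, 685, 571, 556, 433, 433, 321, 308, 246
The 2 values of 433 occupy positions 5–6 → each gets rank 5.
Treatment values → pooled ranks: 793→1, 308→8, 433→5, 246→9, 433→5, 685→2
Mean rank = (1 + 8 + 5 + 9 + 5 + 2) / 6 = 5.00

5.00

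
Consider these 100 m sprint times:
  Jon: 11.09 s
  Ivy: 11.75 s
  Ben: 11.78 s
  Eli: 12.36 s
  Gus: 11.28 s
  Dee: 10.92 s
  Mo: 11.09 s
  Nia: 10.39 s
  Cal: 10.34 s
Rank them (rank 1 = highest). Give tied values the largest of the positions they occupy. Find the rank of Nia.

8

Sorted (descending): 12.36, 11.78, 11.75, 11.28, 11.09, 11.09, 10.92, 10.39, 10.34
The 2 values of 11.09 occupy positions 5–6 → each gets rank 6.
Nia has value 10.39 s → rank 8.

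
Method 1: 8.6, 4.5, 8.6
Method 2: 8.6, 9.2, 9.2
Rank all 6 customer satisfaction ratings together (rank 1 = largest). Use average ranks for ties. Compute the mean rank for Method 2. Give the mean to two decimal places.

Sorted (descending): 9.2, 9.2, 8.6, 8.6, 8.6, 4.5
The 2 values of 9.2 occupy positions 1–2 → average rank (1+2)/2 = 1.5.
The 3 values of 8.6 occupy positions 3–5 → average rank 4.
Method 2 values → pooled ranks: 8.6→4, 9.2→1.5, 9.2→1.5
Mean rank = (4 + 1.5 + 1.5) / 3 = 2.33

2.33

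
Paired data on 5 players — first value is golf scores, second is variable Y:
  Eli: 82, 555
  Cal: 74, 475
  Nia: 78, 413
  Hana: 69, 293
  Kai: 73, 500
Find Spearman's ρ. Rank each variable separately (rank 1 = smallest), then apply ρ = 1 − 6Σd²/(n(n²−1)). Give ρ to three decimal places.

Ranks of variable 1: 5, 3, 4, 1, 2
Ranks of variable 2: 5, 3, 2, 1, 4
d = r₁ − r₂: 0, 0, 2, 0, -2
d²: 0, 0, 4, 0, 4; Σd² = 8
ρ = 1 − 6·8/(5·24) = 1 − 48/120 = 0.600

0.600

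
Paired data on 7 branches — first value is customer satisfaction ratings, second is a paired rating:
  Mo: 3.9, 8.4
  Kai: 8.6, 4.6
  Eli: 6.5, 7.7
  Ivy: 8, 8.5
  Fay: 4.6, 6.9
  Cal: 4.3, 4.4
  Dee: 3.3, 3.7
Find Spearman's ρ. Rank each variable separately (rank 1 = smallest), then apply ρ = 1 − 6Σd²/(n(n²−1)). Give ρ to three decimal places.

Ranks of variable 1: 2, 7, 5, 6, 4, 3, 1
Ranks of variable 2: 6, 3, 5, 7, 4, 2, 1
d = r₁ − r₂: -4, 4, 0, -1, 0, 1, 0
d²: 16, 16, 0, 1, 0, 1, 0; Σd² = 34
ρ = 1 − 6·34/(7·48) = 1 − 204/336 = 0.393

0.393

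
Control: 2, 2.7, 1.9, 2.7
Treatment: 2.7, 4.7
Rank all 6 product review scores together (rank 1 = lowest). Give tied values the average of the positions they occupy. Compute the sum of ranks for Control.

11

Sorted (ascending): 1.9, 2, 2.7, 2.7, 2.7, 4.7
The 3 values of 2.7 occupy positions 3–5 → average rank 4.
Control values → pooled ranks: 2→2, 2.7→4, 1.9→1, 2.7→4
Rank sum = 2 + 4 + 1 + 4 = 11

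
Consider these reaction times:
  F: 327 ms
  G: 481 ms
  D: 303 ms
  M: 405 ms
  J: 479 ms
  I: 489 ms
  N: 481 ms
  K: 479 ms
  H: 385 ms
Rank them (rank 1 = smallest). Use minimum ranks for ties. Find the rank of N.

Sorted (ascending): 303, 327, 385, 405, 479, 479, 481, 481, 489
The 2 values of 479 occupy positions 5–6 → each gets rank 5.
The 2 values of 481 occupy positions 7–8 → each gets rank 7.
N has value 481 ms → rank 7.

7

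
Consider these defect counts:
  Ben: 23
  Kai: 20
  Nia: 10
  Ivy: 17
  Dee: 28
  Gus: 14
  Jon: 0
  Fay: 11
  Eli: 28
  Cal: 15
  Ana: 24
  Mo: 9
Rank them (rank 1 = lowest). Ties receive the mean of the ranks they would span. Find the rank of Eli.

Sorted (ascending): 0, 9, 10, 11, 14, 15, 17, 20, 23, 24, 28, 28
The 2 values of 28 occupy positions 11–12 → average rank (11+12)/2 = 11.5.
Eli has value 28 → rank 11.5.

11.5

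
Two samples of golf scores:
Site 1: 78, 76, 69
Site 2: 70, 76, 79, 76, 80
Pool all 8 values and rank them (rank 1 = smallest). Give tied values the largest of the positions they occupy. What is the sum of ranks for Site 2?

27

Sorted (ascending): 69, 70, 76, 76, 76, 78, 79, 80
The 3 values of 76 occupy positions 3–5 → each gets rank 5.
Site 2 values → pooled ranks: 70→2, 76→5, 79→7, 76→5, 80→8
Rank sum = 2 + 5 + 7 + 5 + 8 = 27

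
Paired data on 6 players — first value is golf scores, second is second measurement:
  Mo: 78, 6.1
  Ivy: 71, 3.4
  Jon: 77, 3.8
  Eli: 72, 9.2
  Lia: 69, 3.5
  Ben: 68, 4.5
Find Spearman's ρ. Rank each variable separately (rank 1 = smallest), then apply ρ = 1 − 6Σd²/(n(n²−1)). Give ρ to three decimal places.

0.371

Ranks of variable 1: 6, 3, 5, 4, 2, 1
Ranks of variable 2: 5, 1, 3, 6, 2, 4
d = r₁ − r₂: 1, 2, 2, -2, 0, -3
d²: 1, 4, 4, 4, 0, 9; Σd² = 22
ρ = 1 − 6·22/(6·35) = 1 − 132/210 = 0.371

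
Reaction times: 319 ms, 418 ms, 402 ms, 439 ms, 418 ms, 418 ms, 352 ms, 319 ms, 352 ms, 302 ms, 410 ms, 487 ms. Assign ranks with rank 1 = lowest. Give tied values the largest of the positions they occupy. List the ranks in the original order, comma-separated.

Sorted (ascending): 302, 319, 319, 352, 352, 402, 410, 418, 418, 418, 439, 487
The 2 values of 319 occupy positions 2–3 → each gets rank 3.
The 2 values of 352 occupy positions 4–5 → each gets rank 5.
The 3 values of 418 occupy positions 8–10 → each gets rank 10.

3, 10, 6, 11, 10, 10, 5, 3, 5, 1, 7, 12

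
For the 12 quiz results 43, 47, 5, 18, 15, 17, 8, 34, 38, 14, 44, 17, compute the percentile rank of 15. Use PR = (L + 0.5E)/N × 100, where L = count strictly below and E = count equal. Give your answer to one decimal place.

N = 12.
Strictly below 15: 3. Equal to 15: 1.
PR = (3 + 0.5·1)/12 × 100 = 29.2

29.2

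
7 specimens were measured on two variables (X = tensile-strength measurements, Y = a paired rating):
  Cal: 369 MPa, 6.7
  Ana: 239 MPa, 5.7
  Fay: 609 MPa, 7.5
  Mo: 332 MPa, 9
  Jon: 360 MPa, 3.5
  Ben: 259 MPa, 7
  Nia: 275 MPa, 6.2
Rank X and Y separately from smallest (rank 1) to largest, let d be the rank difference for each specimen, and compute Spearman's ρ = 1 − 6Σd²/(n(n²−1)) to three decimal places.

Ranks of variable 1: 6, 1, 7, 4, 5, 2, 3
Ranks of variable 2: 4, 2, 6, 7, 1, 5, 3
d = r₁ − r₂: 2, -1, 1, -3, 4, -3, 0
d²: 4, 1, 1, 9, 16, 9, 0; Σd² = 40
ρ = 1 − 6·40/(7·48) = 1 − 240/336 = 0.286

0.286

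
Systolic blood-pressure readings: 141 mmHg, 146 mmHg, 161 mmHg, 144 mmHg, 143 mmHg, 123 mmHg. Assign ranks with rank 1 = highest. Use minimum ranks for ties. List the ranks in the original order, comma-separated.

5, 2, 1, 3, 4, 6

Sorted (descending): 161, 146, 144, 143, 141, 123
No ties — each value takes its position as its rank.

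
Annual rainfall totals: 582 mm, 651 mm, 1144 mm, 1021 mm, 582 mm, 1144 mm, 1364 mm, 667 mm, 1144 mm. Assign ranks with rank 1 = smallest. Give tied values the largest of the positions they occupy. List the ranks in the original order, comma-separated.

2, 3, 8, 5, 2, 8, 9, 4, 8

Sorted (ascending): 582, 582, 651, 667, 1021, 1144, 1144, 1144, 1364
The 2 values of 582 occupy positions 1–2 → each gets rank 2.
The 3 values of 1144 occupy positions 6–8 → each gets rank 8.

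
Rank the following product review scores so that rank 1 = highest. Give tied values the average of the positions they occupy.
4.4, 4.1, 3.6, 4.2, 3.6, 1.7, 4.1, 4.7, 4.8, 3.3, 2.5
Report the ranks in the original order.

3, 5.5, 7.5, 4, 7.5, 11, 5.5, 2, 1, 9, 10

Sorted (descending): 4.8, 4.7, 4.4, 4.2, 4.1, 4.1, 3.6, 3.6, 3.3, 2.5, 1.7
The 2 values of 4.1 occupy positions 5–6 → average rank (5+6)/2 = 5.5.
The 2 values of 3.6 occupy positions 7–8 → average rank (7+8)/2 = 7.5.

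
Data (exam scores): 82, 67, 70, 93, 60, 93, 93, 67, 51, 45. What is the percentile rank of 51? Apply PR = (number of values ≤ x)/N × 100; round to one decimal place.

20.0

N = 10.
Strictly below 51: 1. Equal to 51: 1.
PR = 2/10 × 100 = 20.0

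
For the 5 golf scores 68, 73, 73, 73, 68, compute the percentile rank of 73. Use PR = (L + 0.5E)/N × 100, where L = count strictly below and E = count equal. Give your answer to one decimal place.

N = 5.
Strictly below 73: 2. Equal to 73: 3.
PR = (2 + 0.5·3)/5 × 100 = 70.0

70.0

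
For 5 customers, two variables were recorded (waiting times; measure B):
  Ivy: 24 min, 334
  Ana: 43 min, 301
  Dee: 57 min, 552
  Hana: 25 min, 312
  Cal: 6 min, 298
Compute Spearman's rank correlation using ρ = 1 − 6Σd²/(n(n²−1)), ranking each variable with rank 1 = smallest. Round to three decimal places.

Ranks of variable 1: 2, 4, 5, 3, 1
Ranks of variable 2: 4, 2, 5, 3, 1
d = r₁ − r₂: -2, 2, 0, 0, 0
d²: 4, 4, 0, 0, 0; Σd² = 8
ρ = 1 − 6·8/(5·24) = 1 − 48/120 = 0.600

0.600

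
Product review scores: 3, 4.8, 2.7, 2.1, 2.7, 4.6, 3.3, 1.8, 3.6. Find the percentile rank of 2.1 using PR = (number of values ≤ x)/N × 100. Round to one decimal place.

22.2

N = 9.
Strictly below 2.1: 1. Equal to 2.1: 1.
PR = 2/9 × 100 = 22.2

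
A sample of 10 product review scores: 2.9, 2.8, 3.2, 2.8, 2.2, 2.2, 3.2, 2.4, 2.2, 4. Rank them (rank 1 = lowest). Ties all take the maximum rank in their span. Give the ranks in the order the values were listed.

7, 6, 9, 6, 3, 3, 9, 4, 3, 10

Sorted (ascending): 2.2, 2.2, 2.2, 2.4, 2.8, 2.8, 2.9, 3.2, 3.2, 4
The 3 values of 2.2 occupy positions 1–3 → each gets rank 3.
The 2 values of 2.8 occupy positions 5–6 → each gets rank 6.
The 2 values of 3.2 occupy positions 8–9 → each gets rank 9.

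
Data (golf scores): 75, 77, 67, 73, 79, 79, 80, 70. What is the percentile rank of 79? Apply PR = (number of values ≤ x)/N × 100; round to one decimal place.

87.5

N = 8.
Strictly below 79: 5. Equal to 79: 2.
PR = 7/8 × 100 = 87.5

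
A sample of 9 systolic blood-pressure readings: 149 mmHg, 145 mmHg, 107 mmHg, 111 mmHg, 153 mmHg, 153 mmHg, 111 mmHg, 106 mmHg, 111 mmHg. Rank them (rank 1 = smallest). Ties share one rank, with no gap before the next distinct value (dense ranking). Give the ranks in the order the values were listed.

5, 4, 2, 3, 6, 6, 3, 1, 3

Sorted (ascending): 106, 107, 111, 111, 111, 145, 149, 153, 153
The 3 values of 111 share dense rank 3.
The 2 values of 153 share dense rank 6.
Remaining distinct values take the next consecutive integers.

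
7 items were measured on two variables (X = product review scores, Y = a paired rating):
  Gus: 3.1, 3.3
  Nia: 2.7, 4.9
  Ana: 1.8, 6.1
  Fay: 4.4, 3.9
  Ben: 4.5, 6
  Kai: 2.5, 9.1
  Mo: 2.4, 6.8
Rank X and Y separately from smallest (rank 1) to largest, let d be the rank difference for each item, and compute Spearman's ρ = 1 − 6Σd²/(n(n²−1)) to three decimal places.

Ranks of variable 1: 5, 4, 1, 6, 7, 3, 2
Ranks of variable 2: 1, 3, 5, 2, 4, 7, 6
d = r₁ − r₂: 4, 1, -4, 4, 3, -4, -4
d²: 16, 1, 16, 16, 9, 16, 16; Σd² = 90
ρ = 1 − 6·90/(7·48) = 1 − 540/336 = -0.607

-0.607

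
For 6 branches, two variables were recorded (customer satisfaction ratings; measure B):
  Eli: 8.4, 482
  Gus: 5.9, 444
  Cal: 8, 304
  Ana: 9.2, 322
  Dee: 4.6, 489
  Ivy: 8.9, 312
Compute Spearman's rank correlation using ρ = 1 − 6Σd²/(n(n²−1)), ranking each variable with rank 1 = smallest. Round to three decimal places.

-0.486

Ranks of variable 1: 4, 2, 3, 6, 1, 5
Ranks of variable 2: 5, 4, 1, 3, 6, 2
d = r₁ − r₂: -1, -2, 2, 3, -5, 3
d²: 1, 4, 4, 9, 25, 9; Σd² = 52
ρ = 1 − 6·52/(6·35) = 1 − 312/210 = -0.486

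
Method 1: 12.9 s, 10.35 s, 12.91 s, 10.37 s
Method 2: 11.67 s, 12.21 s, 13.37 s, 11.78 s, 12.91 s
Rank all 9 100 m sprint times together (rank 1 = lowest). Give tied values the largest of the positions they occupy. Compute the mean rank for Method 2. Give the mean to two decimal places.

5.80

Sorted (ascending): 10.35, 10.37, 11.67, 11.78, 12.21, 12.9, 12.91, 12.91, 13.37
The 2 values of 12.91 occupy positions 7–8 → each gets rank 8.
Method 2 values → pooled ranks: 11.67→3, 12.21→5, 13.37→9, 11.78→4, 12.91→8
Mean rank = (3 + 5 + 9 + 4 + 8) / 5 = 5.80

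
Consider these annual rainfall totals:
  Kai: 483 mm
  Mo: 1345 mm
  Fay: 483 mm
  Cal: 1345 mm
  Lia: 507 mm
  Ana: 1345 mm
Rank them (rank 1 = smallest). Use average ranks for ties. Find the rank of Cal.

Sorted (ascending): 483, 483, 507, 1345, 1345, 1345
The 2 values of 483 occupy positions 1–2 → average rank (1+2)/2 = 1.5.
The 3 values of 1345 occupy positions 4–6 → average rank 5.
Cal has value 1345 mm → rank 5.

5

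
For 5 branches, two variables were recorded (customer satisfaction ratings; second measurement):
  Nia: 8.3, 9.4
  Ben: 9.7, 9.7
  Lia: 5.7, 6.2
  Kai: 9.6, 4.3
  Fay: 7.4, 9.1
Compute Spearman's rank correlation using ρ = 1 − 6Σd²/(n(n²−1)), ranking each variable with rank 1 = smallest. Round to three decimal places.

Ranks of variable 1: 3, 5, 1, 4, 2
Ranks of variable 2: 4, 5, 2, 1, 3
d = r₁ − r₂: -1, 0, -1, 3, -1
d²: 1, 0, 1, 9, 1; Σd² = 12
ρ = 1 − 6·12/(5·24) = 1 − 72/120 = 0.400

0.400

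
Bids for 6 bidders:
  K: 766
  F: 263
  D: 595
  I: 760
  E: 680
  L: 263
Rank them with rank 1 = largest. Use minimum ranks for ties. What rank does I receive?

Sorted (descending): 766, 760, 680, 595, 263, 263
The 2 values of 263 occupy positions 5–6 → each gets rank 5.
I has value 760 → rank 2.

2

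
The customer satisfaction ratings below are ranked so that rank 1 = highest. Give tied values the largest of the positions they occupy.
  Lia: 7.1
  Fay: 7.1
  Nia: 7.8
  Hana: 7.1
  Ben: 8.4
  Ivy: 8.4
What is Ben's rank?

2

Sorted (descending): 8.4, 8.4, 7.8, 7.1, 7.1, 7.1
The 2 values of 8.4 occupy positions 1–2 → each gets rank 2.
The 3 values of 7.1 occupy positions 4–6 → each gets rank 6.
Ben has value 8.4 → rank 2.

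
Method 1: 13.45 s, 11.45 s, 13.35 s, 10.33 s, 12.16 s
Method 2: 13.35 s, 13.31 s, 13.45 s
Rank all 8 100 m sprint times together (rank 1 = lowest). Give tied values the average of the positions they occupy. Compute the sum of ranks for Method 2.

17

Sorted (ascending): 10.33, 11.45, 12.16, 13.31, 13.35, 13.35, 13.45, 13.45
The 2 values of 13.35 occupy positions 5–6 → average rank (5+6)/2 = 5.5.
The 2 values of 13.45 occupy positions 7–8 → average rank (7+8)/2 = 7.5.
Method 2 values → pooled ranks: 13.35→5.5, 13.31→4, 13.45→7.5
Rank sum = 5.5 + 4 + 7.5 = 17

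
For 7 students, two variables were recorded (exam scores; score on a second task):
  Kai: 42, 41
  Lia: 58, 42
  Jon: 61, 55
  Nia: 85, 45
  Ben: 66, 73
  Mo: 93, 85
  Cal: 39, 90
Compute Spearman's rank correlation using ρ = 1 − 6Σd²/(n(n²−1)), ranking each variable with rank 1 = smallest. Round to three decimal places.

0.143

Ranks of variable 1: 2, 3, 4, 6, 5, 7, 1
Ranks of variable 2: 1, 2, 4, 3, 5, 6, 7
d = r₁ − r₂: 1, 1, 0, 3, 0, 1, -6
d²: 1, 1, 0, 9, 0, 1, 36; Σd² = 48
ρ = 1 − 6·48/(7·48) = 1 − 288/336 = 0.143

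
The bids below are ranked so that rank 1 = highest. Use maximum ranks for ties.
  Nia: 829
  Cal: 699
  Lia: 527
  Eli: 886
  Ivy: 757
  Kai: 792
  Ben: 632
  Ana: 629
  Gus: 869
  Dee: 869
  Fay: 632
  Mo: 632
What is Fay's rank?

Sorted (descending): 886, 869, 869, 829, 792, 757, 699, 632, 632, 632, 629, 527
The 2 values of 869 occupy positions 2–3 → each gets rank 3.
The 3 values of 632 occupy positions 8–10 → each gets rank 10.
Fay has value 632 → rank 10.

10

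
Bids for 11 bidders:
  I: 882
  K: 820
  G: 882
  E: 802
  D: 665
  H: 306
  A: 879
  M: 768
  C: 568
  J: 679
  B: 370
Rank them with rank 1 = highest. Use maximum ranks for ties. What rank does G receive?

2

Sorted (descending): 882, 882, 879, 820, 802, 768, 679, 665, 568, 370, 306
The 2 values of 882 occupy positions 1–2 → each gets rank 2.
G has value 882 → rank 2.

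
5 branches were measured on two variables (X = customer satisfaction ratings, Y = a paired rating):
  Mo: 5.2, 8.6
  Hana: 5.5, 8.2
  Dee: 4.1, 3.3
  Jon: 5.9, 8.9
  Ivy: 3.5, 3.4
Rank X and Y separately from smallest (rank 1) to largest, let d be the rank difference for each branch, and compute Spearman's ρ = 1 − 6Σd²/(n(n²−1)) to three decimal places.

0.800

Ranks of variable 1: 3, 4, 2, 5, 1
Ranks of variable 2: 4, 3, 1, 5, 2
d = r₁ − r₂: -1, 1, 1, 0, -1
d²: 1, 1, 1, 0, 1; Σd² = 4
ρ = 1 − 6·4/(5·24) = 1 − 24/120 = 0.800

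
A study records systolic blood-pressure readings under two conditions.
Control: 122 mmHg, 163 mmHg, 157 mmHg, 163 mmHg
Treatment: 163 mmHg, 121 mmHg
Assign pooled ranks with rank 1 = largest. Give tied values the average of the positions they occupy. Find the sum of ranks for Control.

13

Sorted (descending): 163, 163, 163, 157, 122, 121
The 3 values of 163 occupy positions 1–3 → average rank 2.
Control values → pooled ranks: 122→5, 163→2, 157→4, 163→2
Rank sum = 5 + 2 + 4 + 2 = 13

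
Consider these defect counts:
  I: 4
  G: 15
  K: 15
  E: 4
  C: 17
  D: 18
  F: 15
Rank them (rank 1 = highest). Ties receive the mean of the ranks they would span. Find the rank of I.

6.5

Sorted (descending): 18, 17, 15, 15, 15, 4, 4
The 3 values of 15 occupy positions 3–5 → average rank 4.
The 2 values of 4 occupy positions 6–7 → average rank (6+7)/2 = 6.5.
I has value 4 → rank 6.5.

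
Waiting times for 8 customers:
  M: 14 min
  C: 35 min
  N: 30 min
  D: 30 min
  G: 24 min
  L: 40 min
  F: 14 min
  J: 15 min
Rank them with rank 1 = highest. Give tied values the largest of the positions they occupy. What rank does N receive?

Sorted (descending): 40, 35, 30, 30, 24, 15, 14, 14
The 2 values of 30 occupy positions 3–4 → each gets rank 4.
The 2 values of 14 occupy positions 7–8 → each gets rank 8.
N has value 30 min → rank 4.

4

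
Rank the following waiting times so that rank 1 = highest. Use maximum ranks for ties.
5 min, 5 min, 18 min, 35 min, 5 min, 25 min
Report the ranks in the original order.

Sorted (descending): 35, 25, 18, 5, 5, 5
The 3 values of 5 occupy positions 4–6 → each gets rank 6.

6, 6, 3, 1, 6, 2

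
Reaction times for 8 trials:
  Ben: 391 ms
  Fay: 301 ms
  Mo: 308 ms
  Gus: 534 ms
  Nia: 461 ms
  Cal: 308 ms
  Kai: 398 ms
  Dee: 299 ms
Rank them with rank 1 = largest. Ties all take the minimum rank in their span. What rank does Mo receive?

5

Sorted (descending): 534, 461, 398, 391, 308, 308, 301, 299
The 2 values of 308 occupy positions 5–6 → each gets rank 5.
Mo has value 308 ms → rank 5.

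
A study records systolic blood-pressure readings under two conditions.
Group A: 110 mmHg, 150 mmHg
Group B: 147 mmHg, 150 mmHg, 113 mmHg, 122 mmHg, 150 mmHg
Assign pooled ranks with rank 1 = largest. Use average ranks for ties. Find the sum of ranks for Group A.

Sorted (descending): 150, 150, 150, 147, 122, 113, 110
The 3 values of 150 occupy positions 1–3 → average rank 2.
Group A values → pooled ranks: 110→7, 150→2
Rank sum = 7 + 2 = 9

9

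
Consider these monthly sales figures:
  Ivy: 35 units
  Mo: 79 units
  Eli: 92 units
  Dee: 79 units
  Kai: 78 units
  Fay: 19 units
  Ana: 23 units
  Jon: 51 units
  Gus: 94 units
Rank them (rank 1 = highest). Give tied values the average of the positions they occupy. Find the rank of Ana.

Sorted (descending): 94, 92, 79, 79, 78, 51, 35, 23, 19
The 2 values of 79 occupy positions 3–4 → average rank (3+4)/2 = 3.5.
Ana has value 23 units → rank 8.

8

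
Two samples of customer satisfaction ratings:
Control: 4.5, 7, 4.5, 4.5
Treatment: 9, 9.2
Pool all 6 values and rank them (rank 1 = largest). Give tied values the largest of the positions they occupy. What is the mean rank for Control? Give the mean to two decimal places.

Sorted (descending): 9.2, 9, 7, 4.5, 4.5, 4.5
The 3 values of 4.5 occupy positions 4–6 → each gets rank 6.
Control values → pooled ranks: 4.5→6, 7→3, 4.5→6, 4.5→6
Mean rank = (6 + 3 + 6 + 6) / 4 = 5.25

5.25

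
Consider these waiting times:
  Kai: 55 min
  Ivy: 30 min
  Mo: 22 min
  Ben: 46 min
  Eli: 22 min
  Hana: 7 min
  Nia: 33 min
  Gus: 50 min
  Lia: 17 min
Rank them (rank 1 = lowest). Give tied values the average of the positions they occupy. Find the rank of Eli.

3.5

Sorted (ascending): 7, 17, 22, 22, 30, 33, 46, 50, 55
The 2 values of 22 occupy positions 3–4 → average rank (3+4)/2 = 3.5.
Eli has value 22 min → rank 3.5.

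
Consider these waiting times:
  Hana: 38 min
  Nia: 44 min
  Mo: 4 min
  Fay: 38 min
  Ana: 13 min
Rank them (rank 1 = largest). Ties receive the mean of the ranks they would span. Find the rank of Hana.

Sorted (descending): 44, 38, 38, 13, 4
The 2 values of 38 occupy positions 2–3 → average rank (2+3)/2 = 2.5.
Hana has value 38 min → rank 2.5.

2.5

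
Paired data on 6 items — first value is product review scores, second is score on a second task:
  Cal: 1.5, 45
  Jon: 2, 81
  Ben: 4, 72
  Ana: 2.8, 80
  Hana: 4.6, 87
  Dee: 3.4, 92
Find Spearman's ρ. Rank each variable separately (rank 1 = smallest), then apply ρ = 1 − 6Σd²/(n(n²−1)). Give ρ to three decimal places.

0.486

Ranks of variable 1: 1, 2, 5, 3, 6, 4
Ranks of variable 2: 1, 4, 2, 3, 5, 6
d = r₁ − r₂: 0, -2, 3, 0, 1, -2
d²: 0, 4, 9, 0, 1, 4; Σd² = 18
ρ = 1 − 6·18/(6·35) = 1 − 108/210 = 0.486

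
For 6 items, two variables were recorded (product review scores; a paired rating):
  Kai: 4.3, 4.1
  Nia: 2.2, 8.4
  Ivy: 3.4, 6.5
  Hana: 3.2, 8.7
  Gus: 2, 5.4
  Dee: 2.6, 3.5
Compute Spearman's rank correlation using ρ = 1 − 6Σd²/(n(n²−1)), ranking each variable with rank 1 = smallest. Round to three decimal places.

Ranks of variable 1: 6, 2, 5, 4, 1, 3
Ranks of variable 2: 2, 5, 4, 6, 3, 1
d = r₁ − r₂: 4, -3, 1, -2, -2, 2
d²: 16, 9, 1, 4, 4, 4; Σd² = 38
ρ = 1 − 6·38/(6·35) = 1 − 228/210 = -0.086

-0.086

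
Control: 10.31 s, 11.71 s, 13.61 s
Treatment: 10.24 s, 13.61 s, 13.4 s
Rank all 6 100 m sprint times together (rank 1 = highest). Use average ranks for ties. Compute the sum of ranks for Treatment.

Sorted (descending): 13.61, 13.61, 13.4, 11.71, 10.31, 10.24
The 2 values of 13.61 occupy positions 1–2 → average rank (1+2)/2 = 1.5.
Treatment values → pooled ranks: 10.24→6, 13.61→1.5, 13.4→3
Rank sum = 6 + 1.5 + 3 = 10.5

10.5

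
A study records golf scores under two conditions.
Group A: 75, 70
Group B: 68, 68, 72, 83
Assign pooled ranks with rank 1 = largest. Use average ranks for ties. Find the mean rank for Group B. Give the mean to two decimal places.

3.75

Sorted (descending): 83, 75, 72, 70, 68, 68
The 2 values of 68 occupy positions 5–6 → average rank (5+6)/2 = 5.5.
Group B values → pooled ranks: 68→5.5, 68→5.5, 72→3, 83→1
Mean rank = (5.5 + 5.5 + 3 + 1) / 4 = 3.75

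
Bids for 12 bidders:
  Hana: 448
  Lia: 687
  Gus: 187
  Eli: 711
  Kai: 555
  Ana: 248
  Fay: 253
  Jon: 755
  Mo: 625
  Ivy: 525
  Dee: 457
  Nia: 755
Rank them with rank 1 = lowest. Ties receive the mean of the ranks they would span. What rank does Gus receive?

1

Sorted (ascending): 187, 248, 253, 448, 457, 525, 555, 625, 687, 711, 755, 755
The 2 values of 755 occupy positions 11–12 → average rank (11+12)/2 = 11.5.
Gus has value 187 → rank 1.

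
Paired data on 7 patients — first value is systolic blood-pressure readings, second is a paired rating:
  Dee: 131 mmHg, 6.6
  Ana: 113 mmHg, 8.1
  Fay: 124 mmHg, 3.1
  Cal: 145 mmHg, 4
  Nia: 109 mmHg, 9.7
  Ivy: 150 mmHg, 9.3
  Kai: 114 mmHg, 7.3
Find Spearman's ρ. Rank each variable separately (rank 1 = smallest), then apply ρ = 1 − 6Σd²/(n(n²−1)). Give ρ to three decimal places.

Ranks of variable 1: 5, 2, 4, 6, 1, 7, 3
Ranks of variable 2: 3, 5, 1, 2, 7, 6, 4
d = r₁ − r₂: 2, -3, 3, 4, -6, 1, -1
d²: 4, 9, 9, 16, 36, 1, 1; Σd² = 76
ρ = 1 − 6·76/(7·48) = 1 − 456/336 = -0.357

-0.357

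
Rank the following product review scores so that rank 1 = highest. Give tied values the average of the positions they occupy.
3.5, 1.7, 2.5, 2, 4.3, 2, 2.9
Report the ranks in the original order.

2, 7, 4, 5.5, 1, 5.5, 3

Sorted (descending): 4.3, 3.5, 2.9, 2.5, 2, 2, 1.7
The 2 values of 2 occupy positions 5–6 → average rank (5+6)/2 = 5.5.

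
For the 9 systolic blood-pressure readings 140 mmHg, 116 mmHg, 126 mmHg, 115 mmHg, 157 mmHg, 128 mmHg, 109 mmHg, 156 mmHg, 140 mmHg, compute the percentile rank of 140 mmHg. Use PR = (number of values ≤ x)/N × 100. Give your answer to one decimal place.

77.8

N = 9.
Strictly below 140: 5. Equal to 140: 2.
PR = 7/9 × 100 = 77.8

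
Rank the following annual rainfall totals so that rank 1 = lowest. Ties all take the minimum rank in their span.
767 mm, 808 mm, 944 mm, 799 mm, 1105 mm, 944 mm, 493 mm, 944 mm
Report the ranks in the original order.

Sorted (ascending): 493, 767, 799, 808, 944, 944, 944, 1105
The 3 values of 944 occupy positions 5–7 → each gets rank 5.

2, 4, 5, 3, 8, 5, 1, 5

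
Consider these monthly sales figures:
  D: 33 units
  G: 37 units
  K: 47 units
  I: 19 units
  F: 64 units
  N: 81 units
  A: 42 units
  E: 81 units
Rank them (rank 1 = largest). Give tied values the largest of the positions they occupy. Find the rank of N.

Sorted (descending): 81, 81, 64, 47, 42, 37, 33, 19
The 2 values of 81 occupy positions 1–2 → each gets rank 2.
N has value 81 units → rank 2.

2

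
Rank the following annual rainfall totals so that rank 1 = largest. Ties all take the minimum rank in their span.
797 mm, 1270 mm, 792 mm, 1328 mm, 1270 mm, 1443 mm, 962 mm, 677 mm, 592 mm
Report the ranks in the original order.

Sorted (descending): 1443, 1328, 1270, 1270, 962, 797, 792, 677, 592
The 2 values of 1270 occupy positions 3–4 → each gets rank 3.

6, 3, 7, 2, 3, 1, 5, 8, 9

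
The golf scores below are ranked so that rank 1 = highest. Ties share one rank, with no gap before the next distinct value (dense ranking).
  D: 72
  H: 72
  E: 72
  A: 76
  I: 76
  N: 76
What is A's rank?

1

Sorted (descending): 76, 76, 76, 72, 72, 72
The 3 values of 76 share dense rank 1.
The 3 values of 72 share dense rank 2.
A has value 76 → rank 1.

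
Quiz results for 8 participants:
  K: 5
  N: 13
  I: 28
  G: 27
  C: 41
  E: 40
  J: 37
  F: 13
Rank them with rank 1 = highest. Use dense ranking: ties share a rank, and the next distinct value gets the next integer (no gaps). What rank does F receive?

Sorted (descending): 41, 40, 37, 28, 27, 13, 13, 5
The 2 values of 13 share dense rank 6.
Remaining distinct values take the next consecutive integers.
F has value 13 → rank 6.

6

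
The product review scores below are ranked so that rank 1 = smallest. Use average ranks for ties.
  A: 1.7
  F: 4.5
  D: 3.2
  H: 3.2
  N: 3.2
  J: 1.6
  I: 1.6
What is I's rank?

1.5

Sorted (ascending): 1.6, 1.6, 1.7, 3.2, 3.2, 3.2, 4.5
The 2 values of 1.6 occupy positions 1–2 → average rank (1+2)/2 = 1.5.
The 3 values of 3.2 occupy positions 4–6 → average rank 5.
I has value 1.6 → rank 1.5.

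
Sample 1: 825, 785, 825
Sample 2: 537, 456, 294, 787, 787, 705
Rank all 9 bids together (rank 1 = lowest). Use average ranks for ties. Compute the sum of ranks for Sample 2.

Sorted (ascending): 294, 456, 537, 705, 785, 787, 787, 825, 825
The 2 values of 787 occupy positions 6–7 → average rank (6+7)/2 = 6.5.
The 2 values of 825 occupy positions 8–9 → average rank (8+9)/2 = 8.5.
Sample 2 values → pooled ranks: 537→3, 456→2, 294→1, 787→6.5, 787→6.5, 705→4
Rank sum = 3 + 2 + 1 + 6.5 + 6.5 + 4 = 23

23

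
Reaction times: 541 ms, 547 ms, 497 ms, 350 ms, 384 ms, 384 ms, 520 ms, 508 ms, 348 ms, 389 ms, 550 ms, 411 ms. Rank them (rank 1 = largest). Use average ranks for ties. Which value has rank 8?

389

Sorted (descending): 550, 547, 541, 520, 508, 497, 411, 389, 384, 384, 350, 348
The 2 values of 384 occupy positions 9–10 → average rank (9+10)/2 = 9.5.
Rank 8 → value 389.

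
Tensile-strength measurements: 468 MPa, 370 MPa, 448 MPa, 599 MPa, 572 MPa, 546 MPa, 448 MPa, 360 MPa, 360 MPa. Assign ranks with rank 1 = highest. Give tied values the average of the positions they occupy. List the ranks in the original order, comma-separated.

4, 7, 5.5, 1, 2, 3, 5.5, 8.5, 8.5

Sorted (descending): 599, 572, 546, 468, 448, 448, 370, 360, 360
The 2 values of 448 occupy positions 5–6 → average rank (5+6)/2 = 5.5.
The 2 values of 360 occupy positions 8–9 → average rank (8+9)/2 = 8.5.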